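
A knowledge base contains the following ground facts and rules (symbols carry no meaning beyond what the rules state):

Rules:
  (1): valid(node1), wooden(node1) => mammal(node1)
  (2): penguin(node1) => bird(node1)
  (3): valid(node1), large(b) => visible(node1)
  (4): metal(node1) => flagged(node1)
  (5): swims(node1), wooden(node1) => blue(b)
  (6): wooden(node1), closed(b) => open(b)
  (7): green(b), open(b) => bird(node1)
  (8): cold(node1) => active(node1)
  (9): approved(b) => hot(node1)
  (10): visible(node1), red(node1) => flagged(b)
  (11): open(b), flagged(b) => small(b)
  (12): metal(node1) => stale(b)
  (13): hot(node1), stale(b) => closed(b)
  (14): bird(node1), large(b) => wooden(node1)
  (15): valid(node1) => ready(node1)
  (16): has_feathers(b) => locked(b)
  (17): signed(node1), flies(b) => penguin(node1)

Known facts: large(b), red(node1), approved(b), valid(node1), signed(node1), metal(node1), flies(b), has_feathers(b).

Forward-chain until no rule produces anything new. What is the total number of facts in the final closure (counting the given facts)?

22

Round 1 — (3), (4), (9), (12), (15), (16), (17), derive visible(node1), flagged(node1), hot(node1), stale(b), ready(node1), locked(b), penguin(node1).
Round 2 — (2), (10), (13), derive bird(node1), flagged(b), closed(b).
Round 3 — (14), derive wooden(node1).
Round 4 — (1), (6), derive mammal(node1), open(b).
Round 5 — (11), derive small(b).
Closure: {approved(b), bird(node1), closed(b), flagged(b), flagged(node1), flies(b), has_feathers(b), hot(node1), large(b), locked(b), mammal(node1), metal(node1), open(b), penguin(node1), ready(node1), red(node1), signed(node1), small(b), stale(b), valid(node1), visible(node1), wooden(node1)} — 22 facts.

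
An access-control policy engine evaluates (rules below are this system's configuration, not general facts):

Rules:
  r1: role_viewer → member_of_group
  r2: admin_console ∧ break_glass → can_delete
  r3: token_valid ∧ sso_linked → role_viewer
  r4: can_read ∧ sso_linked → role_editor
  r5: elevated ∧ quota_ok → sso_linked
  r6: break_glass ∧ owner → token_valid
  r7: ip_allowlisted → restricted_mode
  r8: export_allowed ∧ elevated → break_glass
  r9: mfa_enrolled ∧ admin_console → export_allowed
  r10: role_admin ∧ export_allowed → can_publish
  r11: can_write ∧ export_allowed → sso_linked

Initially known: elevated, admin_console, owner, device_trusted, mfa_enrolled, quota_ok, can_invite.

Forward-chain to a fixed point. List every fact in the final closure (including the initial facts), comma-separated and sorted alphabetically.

admin_console, break_glass, can_delete, can_invite, device_trusted, elevated, export_allowed, member_of_group, mfa_enrolled, owner, quota_ok, role_viewer, sso_linked, token_valid

Round 1 — r5, r9, derive sso_linked, export_allowed.
Round 2 — r8, derive break_glass.
Round 3 — r2, r6, derive can_delete, token_valid.
Round 4 — r3, derive role_viewer.
Round 5 — r1, derive member_of_group.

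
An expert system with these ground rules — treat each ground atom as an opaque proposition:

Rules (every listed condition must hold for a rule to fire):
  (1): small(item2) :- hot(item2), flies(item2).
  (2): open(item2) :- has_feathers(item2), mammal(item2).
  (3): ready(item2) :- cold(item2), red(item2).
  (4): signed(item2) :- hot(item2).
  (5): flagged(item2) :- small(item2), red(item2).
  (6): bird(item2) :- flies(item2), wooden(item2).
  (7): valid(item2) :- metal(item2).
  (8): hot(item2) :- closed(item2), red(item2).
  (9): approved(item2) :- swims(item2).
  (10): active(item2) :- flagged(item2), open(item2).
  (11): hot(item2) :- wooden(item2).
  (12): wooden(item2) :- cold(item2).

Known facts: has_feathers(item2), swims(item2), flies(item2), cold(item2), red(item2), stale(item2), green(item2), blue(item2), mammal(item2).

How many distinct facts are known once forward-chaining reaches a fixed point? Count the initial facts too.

19

Round 1 — (2), (3), (9), (12), derive open(item2), ready(item2), approved(item2), wooden(item2).
Round 2 — (6), (11), derive bird(item2), hot(item2).
Round 3 — (1), (4), derive small(item2), signed(item2).
Round 4 — (5), derive flagged(item2).
Round 5 — (10), derive active(item2).
Closure: {active(item2), approved(item2), bird(item2), blue(item2), cold(item2), flagged(item2), flies(item2), green(item2), has_feathers(item2), hot(item2), mammal(item2), open(item2), ready(item2), red(item2), signed(item2), small(item2), stale(item2), swims(item2), wooden(item2)} — 19 facts.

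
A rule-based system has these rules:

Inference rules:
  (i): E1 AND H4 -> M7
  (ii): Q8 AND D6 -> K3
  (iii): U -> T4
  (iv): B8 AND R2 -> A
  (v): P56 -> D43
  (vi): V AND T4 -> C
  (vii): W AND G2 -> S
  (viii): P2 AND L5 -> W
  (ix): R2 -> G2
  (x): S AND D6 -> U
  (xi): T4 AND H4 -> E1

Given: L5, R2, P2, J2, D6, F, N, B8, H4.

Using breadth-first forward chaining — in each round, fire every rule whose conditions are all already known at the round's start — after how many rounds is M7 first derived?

6

Round 1: (iv) [B8 AND R2 -> A]; (viii) [P2 AND L5 -> W]; (ix) [R2 -> G2]. Adds A, W, G2.
Round 2: (vii) [W AND G2 -> S]. Adds S.
Round 3: (x) [S AND D6 -> U]. Adds U.
Round 4: (iii) [U -> T4]. Adds T4.
Round 5: (xi) [T4 AND H4 -> E1]. Adds E1.
Round 6: (i) [E1 AND H4 -> M7]. Adds M7.
M7 first appears in round 6.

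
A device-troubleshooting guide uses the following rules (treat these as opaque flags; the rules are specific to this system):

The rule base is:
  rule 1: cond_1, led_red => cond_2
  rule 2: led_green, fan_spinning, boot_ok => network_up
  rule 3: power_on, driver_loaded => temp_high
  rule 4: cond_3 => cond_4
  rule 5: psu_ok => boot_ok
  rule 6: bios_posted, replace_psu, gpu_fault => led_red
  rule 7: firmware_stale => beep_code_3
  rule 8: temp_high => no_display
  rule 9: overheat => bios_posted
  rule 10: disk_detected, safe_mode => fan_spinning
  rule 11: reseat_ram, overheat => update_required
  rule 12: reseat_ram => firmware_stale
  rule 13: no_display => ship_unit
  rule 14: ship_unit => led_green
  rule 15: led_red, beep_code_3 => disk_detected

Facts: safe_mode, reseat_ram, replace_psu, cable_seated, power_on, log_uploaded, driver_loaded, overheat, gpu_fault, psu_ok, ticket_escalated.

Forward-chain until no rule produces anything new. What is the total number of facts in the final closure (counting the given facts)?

Round 1 — rule 3, rule 5, rule 9, rule 11, rule 12, derive temp_high, boot_ok, bios_posted, update_required, firmware_stale.
Round 2 — rule 6, rule 7, rule 8, derive led_red, beep_code_3, no_display.
Round 3 — rule 13, rule 15, derive ship_unit, disk_detected.
Round 4 — rule 10, rule 14, derive fan_spinning, led_green.
Round 5 — rule 2, derive network_up.
Closure: {beep_code_3, bios_posted, boot_ok, cable_seated, disk_detected, driver_loaded, fan_spinning, firmware_stale, gpu_fault, led_green, led_red, log_uploaded, network_up, no_display, overheat, power_on, psu_ok, replace_psu, reseat_ram, safe_mode, ship_unit, temp_high, ticket_escalated, update_required} — 24 facts.

24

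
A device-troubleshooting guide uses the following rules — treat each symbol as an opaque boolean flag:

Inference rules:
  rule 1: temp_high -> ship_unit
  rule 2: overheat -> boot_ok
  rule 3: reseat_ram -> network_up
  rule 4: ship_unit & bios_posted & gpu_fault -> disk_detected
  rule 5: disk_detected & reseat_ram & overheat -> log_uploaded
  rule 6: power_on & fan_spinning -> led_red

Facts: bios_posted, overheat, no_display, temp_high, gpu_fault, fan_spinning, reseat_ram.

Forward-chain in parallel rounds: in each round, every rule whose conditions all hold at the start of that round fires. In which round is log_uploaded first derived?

Round 1 — rule 1, rule 2, rule 3, derive ship_unit, boot_ok, network_up.
Round 2 — rule 4, derive disk_detected.
Round 3 — rule 5, derive log_uploaded.
log_uploaded first appears in round 3.

3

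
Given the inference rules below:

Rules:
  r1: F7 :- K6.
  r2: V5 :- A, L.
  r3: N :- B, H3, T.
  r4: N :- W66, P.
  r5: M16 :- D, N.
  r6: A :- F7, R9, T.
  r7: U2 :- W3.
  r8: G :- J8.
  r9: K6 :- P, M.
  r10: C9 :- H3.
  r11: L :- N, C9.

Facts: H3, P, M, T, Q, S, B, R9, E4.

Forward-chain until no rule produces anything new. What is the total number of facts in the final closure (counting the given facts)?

Round 1 — r3, r9, r10, derive N, K6, C9.
Round 2 — r1, r11, derive F7, L.
Round 3 — r6, derive A.
Round 4 — r2, derive V5.
Closure: {A, B, C9, E4, F7, H3, K6, L, M, N, P, Q, R9, S, T, V5} — 16 facts.

16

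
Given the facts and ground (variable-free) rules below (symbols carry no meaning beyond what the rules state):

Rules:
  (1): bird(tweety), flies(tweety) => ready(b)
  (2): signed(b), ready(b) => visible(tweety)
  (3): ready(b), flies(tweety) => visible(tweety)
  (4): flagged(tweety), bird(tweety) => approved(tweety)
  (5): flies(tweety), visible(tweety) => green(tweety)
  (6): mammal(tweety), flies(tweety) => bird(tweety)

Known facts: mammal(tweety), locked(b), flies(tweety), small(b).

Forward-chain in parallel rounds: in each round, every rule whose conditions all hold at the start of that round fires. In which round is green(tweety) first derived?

Round 1 fires (6), giving bird(tweety).
Round 2 fires (1), giving ready(b).
Round 3 fires (3), giving visible(tweety).
Round 4 fires (5), giving green(tweety).
green(tweety) first appears in round 4.

4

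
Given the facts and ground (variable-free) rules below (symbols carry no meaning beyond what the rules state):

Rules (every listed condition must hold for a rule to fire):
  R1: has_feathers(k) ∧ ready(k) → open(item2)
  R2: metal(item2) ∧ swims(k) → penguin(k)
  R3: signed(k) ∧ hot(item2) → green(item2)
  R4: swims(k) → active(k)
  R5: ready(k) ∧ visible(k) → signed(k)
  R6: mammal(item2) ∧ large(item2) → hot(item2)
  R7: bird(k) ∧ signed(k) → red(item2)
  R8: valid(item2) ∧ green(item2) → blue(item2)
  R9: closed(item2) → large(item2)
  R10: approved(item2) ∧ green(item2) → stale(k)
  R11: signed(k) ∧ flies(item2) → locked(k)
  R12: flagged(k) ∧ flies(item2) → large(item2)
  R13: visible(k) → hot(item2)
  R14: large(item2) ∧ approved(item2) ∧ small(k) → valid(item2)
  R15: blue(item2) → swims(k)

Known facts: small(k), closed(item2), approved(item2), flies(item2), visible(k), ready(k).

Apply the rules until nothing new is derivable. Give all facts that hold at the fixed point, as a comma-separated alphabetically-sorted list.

Round 1: R5 [ready(k) ∧ visible(k) → signed(k)]; R9 [closed(item2) → large(item2)]; R13 [visible(k) → hot(item2)]. New: signed(k), large(item2), hot(item2).
Round 2: R3 [signed(k) ∧ hot(item2) → green(item2)]; R11 [signed(k) ∧ flies(item2) → locked(k)]; R14 [large(item2) ∧ approved(item2) ∧ small(k) → valid(item2)]. New: green(item2), locked(k), valid(item2).
Round 3: R8 [valid(item2) ∧ green(item2) → blue(item2)]; R10 [approved(item2) ∧ green(item2) → stale(k)]. New: blue(item2), stale(k).
Round 4: R15 [blue(item2) → swims(k)]. New: swims(k).
Round 5: R4 [swims(k) → active(k)]. New: active(k).

active(k), approved(item2), blue(item2), closed(item2), flies(item2), green(item2), hot(item2), large(item2), locked(k), ready(k), signed(k), small(k), stale(k), swims(k), valid(item2), visible(k)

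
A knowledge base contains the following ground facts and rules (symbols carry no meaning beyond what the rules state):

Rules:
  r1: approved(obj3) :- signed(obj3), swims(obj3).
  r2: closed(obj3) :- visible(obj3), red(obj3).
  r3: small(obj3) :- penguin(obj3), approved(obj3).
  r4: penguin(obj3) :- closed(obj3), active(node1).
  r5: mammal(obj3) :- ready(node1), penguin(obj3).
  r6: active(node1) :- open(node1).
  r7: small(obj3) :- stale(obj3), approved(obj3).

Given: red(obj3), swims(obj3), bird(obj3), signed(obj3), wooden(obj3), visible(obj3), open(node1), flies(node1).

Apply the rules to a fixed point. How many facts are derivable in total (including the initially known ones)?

13

Round 1: r1 [approved(obj3) :- signed(obj3), swims(obj3).]; r2 [closed(obj3) :- visible(obj3), red(obj3).]; r6 [active(node1) :- open(node1).]. Adds approved(obj3), closed(obj3), active(node1).
Round 2: r4 [penguin(obj3) :- closed(obj3), active(node1).]. Adds penguin(obj3).
Round 3: r3 [small(obj3) :- penguin(obj3), approved(obj3).]. Adds small(obj3).
Closure: {active(node1), approved(obj3), bird(obj3), closed(obj3), flies(node1), open(node1), penguin(obj3), red(obj3), signed(obj3), small(obj3), swims(obj3), visible(obj3), wooden(obj3)} — 13 facts.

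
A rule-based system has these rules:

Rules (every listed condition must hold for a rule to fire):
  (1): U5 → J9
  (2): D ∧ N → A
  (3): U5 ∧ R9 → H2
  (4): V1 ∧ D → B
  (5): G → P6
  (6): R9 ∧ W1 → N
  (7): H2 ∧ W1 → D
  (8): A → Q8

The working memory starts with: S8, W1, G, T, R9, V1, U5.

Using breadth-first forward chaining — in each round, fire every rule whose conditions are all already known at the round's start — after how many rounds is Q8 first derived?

[1] (1) [U5 → J9]; (3) [U5 ∧ R9 → H2]; (5) [G → P6]; (6) [R9 ∧ W1 → N]. ⇒ new: J9, H2, P6, N.
[2] (7) [H2 ∧ W1 → D]. ⇒ new: D.
[3] (2) [D ∧ N → A]; (4) [V1 ∧ D → B]. ⇒ new: A, B.
[4] (8) [A → Q8]. ⇒ new: Q8.
Q8 first appears in round 4.

4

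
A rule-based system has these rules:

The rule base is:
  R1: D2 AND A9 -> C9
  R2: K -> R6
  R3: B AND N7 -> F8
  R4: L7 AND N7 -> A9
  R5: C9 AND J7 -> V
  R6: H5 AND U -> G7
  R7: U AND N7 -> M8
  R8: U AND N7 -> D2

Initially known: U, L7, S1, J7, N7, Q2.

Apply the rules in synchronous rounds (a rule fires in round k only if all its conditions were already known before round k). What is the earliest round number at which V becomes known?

3

Round 1: R4 [L7 AND N7 -> A9]; R7 [U AND N7 -> M8]; R8 [U AND N7 -> D2]. Adds A9, M8, D2.
Round 2: R1 [D2 AND A9 -> C9]. Adds C9.
Round 3: R5 [C9 AND J7 -> V]. Adds V.
V first appears in round 3.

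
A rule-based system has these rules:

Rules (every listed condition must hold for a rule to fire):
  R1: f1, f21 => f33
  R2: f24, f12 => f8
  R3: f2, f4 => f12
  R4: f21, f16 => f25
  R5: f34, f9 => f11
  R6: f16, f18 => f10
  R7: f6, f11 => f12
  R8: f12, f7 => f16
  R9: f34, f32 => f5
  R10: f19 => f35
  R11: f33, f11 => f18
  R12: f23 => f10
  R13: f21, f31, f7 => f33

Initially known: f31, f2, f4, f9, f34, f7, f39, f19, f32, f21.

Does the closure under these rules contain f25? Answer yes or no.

yes

[1] R3 [f2, f4 => f12]; R5 [f34, f9 => f11]; R9 [f34, f32 => f5]; R10 [f19 => f35]; R13 [f21, f31, f7 => f33]. ⇒ new: f12, f11, f5, f35, f33.
[2] R8 [f12, f7 => f16]; R11 [f33, f11 => f18]. ⇒ new: f16, f18.
[3] R4 [f21, f16 => f25]; R6 [f16, f18 => f10]. ⇒ new: f25, f10.
f25 appears in round 3, so it is derivable.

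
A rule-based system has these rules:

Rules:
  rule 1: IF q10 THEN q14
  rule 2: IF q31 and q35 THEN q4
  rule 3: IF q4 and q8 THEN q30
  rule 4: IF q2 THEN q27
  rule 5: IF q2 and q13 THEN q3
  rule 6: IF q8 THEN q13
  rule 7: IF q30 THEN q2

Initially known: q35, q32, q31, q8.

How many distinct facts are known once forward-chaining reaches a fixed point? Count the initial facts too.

10

Round 1: rule 2 [IF q31 and q35 THEN q4]; rule 6 [IF q8 THEN q13]. Adds q4, q13.
Round 2: rule 3 [IF q4 and q8 THEN q30]. Adds q30.
Round 3: rule 7 [IF q30 THEN q2]. Adds q2.
Round 4: rule 4 [IF q2 THEN q27]; rule 5 [IF q2 and q13 THEN q3]. Adds q27, q3.
Closure: {q13, q2, q27, q3, q30, q31, q32, q35, q4, q8} — 10 facts.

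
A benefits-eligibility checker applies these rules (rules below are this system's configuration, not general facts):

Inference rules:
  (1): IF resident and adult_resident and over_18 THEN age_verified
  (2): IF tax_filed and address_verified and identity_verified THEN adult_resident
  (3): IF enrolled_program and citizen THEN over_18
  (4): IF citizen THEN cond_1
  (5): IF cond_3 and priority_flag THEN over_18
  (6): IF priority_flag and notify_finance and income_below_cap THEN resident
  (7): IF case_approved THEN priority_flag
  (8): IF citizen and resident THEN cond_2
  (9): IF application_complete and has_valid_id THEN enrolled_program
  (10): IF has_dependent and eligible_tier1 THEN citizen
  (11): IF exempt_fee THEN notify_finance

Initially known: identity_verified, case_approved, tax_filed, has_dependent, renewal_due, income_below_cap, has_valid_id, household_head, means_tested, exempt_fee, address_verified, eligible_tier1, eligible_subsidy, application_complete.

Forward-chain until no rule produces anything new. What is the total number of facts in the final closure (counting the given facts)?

24

Round 1: (2) [IF tax_filed and address_verified and identity_verified THEN adult_resident]; (7) [IF case_approved THEN priority_flag]; (9) [IF application_complete and has_valid_id THEN enrolled_program]; (10) [IF has_dependent and eligible_tier1 THEN citizen]; (11) [IF exempt_fee THEN notify_finance]. Adds adult_resident, priority_flag, enrolled_program, citizen, notify_finance.
Round 2: (3) [IF enrolled_program and citizen THEN over_18]; (4) [IF citizen THEN cond_1]; (6) [IF priority_flag and notify_finance and income_below_cap THEN resident]. Adds over_18, cond_1, resident.
Round 3: (1) [IF resident and adult_resident and over_18 THEN age_verified]; (8) [IF citizen and resident THEN cond_2]. Adds age_verified, cond_2.
Closure: {address_verified, adult_resident, age_verified, application_complete, case_approved, citizen, cond_1, cond_2, eligible_subsidy, eligible_tier1, enrolled_program, exempt_fee, has_dependent, has_valid_id, household_head, identity_verified, income_below_cap, means_tested, notify_finance, over_18, priority_flag, renewal_due, resident, tax_filed} — 24 facts.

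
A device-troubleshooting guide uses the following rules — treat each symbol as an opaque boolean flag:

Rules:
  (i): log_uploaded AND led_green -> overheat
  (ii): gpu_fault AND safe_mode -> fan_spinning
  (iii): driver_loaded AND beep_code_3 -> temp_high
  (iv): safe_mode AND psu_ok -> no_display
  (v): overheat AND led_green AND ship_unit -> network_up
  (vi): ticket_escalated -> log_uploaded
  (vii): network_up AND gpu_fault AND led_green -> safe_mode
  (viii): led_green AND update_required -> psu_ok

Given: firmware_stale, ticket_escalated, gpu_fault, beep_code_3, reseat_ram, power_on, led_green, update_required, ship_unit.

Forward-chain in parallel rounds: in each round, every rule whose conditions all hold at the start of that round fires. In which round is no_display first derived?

5

[1] (vi) [ticket_escalated -> log_uploaded]; (viii) [led_green AND update_required -> psu_ok]. ⇒ new: log_uploaded, psu_ok.
[2] (i) [log_uploaded AND led_green -> overheat]. ⇒ new: overheat.
[3] (v) [overheat AND led_green AND ship_unit -> network_up]. ⇒ new: network_up.
[4] (vii) [network_up AND gpu_fault AND led_green -> safe_mode]. ⇒ new: safe_mode.
[5] (ii) [gpu_fault AND safe_mode -> fan_spinning]; (iv) [safe_mode AND psu_ok -> no_display]. ⇒ new: fan_spinning, no_display.
no_display first appears in round 5.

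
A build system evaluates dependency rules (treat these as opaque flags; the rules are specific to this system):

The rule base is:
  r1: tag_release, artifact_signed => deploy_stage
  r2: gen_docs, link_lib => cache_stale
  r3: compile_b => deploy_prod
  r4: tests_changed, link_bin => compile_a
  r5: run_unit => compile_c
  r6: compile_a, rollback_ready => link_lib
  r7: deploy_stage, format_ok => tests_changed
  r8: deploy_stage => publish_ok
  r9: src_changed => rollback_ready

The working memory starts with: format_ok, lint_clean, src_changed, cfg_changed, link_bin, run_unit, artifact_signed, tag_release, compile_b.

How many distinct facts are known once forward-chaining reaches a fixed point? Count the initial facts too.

Round 1: r1 [tag_release, artifact_signed => deploy_stage]; r3 [compile_b => deploy_prod]; r5 [run_unit => compile_c]; r9 [src_changed => rollback_ready]. Adds deploy_stage, deploy_prod, compile_c, rollback_ready.
Round 2: r7 [deploy_stage, format_ok => tests_changed]; r8 [deploy_stage => publish_ok]. Adds tests_changed, publish_ok.
Round 3: r4 [tests_changed, link_bin => compile_a]. Adds compile_a.
Round 4: r6 [compile_a, rollback_ready => link_lib]. Adds link_lib.
Closure: {artifact_signed, cfg_changed, compile_a, compile_b, compile_c, deploy_prod, deploy_stage, format_ok, link_bin, link_lib, lint_clean, publish_ok, rollback_ready, run_unit, src_changed, tag_release, tests_changed} — 17 facts.

17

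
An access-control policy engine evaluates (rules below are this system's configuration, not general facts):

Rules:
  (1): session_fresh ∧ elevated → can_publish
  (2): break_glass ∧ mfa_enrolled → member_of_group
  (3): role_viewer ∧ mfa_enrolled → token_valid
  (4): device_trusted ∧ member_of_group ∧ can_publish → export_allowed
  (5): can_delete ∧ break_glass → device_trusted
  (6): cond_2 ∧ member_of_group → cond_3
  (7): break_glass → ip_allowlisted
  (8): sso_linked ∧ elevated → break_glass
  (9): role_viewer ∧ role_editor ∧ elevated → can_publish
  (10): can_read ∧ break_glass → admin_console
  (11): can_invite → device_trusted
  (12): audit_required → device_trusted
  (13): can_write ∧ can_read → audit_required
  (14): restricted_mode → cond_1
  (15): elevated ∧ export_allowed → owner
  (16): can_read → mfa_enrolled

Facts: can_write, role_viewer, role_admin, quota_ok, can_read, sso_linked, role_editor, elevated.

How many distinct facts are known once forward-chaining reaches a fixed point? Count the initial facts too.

[1] (8) [sso_linked ∧ elevated → break_glass]; (9) [role_viewer ∧ role_editor ∧ elevated → can_publish]; (13) [can_write ∧ can_read → audit_required]; (16) [can_read → mfa_enrolled]. ⇒ new: break_glass, can_publish, audit_required, mfa_enrolled.
[2] (2) [break_glass ∧ mfa_enrolled → member_of_group]; (3) [role_viewer ∧ mfa_enrolled → token_valid]; (7) [break_glass → ip_allowlisted]; (10) [can_read ∧ break_glass → admin_console]; (12) [audit_required → device_trusted]. ⇒ new: member_of_group, token_valid, ip_allowlisted, admin_console, device_trusted.
[3] (4) [device_trusted ∧ member_of_group ∧ can_publish → export_allowed]. ⇒ new: export_allowed.
[4] (15) [elevated ∧ export_allowed → owner]. ⇒ new: owner.
Closure: {admin_console, audit_required, break_glass, can_publish, can_read, can_write, device_trusted, elevated, export_allowed, ip_allowlisted, member_of_group, mfa_enrolled, owner, quota_ok, role_admin, role_editor, role_viewer, sso_linked, token_valid} — 19 facts.

19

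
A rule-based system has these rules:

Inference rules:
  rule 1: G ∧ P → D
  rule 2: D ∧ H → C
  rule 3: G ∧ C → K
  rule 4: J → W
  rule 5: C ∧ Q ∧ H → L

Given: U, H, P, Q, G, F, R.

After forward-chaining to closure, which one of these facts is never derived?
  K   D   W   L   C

W

Round 1 fires rule 1, giving D.
Round 2 fires rule 2, giving C.
Round 3 fires rule 3, rule 5, giving K, L.
Derived: C (round 2), K (round 3), D (round 1), L (round 3). W never appears in any round.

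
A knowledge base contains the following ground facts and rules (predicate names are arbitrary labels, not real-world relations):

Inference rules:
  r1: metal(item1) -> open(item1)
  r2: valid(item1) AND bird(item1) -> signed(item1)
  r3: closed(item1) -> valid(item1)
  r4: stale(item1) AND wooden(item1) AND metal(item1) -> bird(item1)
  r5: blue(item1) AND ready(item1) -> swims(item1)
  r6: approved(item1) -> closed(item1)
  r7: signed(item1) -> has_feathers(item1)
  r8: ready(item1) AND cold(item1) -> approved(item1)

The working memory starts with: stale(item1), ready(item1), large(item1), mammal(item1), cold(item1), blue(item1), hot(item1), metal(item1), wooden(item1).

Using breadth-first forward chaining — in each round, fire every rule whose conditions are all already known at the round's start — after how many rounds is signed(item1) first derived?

Round 1: r1 [metal(item1) -> open(item1)]; r4 [stale(item1) AND wooden(item1) AND metal(item1) -> bird(item1)]; r5 [blue(item1) AND ready(item1) -> swims(item1)]; r8 [ready(item1) AND cold(item1) -> approved(item1)]. New: open(item1), bird(item1), swims(item1), approved(item1).
Round 2: r6 [approved(item1) -> closed(item1)]. New: closed(item1).
Round 3: r3 [closed(item1) -> valid(item1)]. New: valid(item1).
Round 4: r2 [valid(item1) AND bird(item1) -> signed(item1)]. New: signed(item1).
signed(item1) first appears in round 4.

4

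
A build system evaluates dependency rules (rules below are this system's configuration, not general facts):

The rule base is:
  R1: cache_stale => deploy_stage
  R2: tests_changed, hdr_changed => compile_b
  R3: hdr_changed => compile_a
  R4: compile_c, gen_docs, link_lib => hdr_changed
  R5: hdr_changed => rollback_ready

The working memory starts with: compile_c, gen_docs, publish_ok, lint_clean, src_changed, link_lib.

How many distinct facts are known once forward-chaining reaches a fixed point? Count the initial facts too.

Round 1: R4 [compile_c, gen_docs, link_lib => hdr_changed]. Adds hdr_changed.
Round 2: R3 [hdr_changed => compile_a]; R5 [hdr_changed => rollback_ready]. Adds compile_a, rollback_ready.
Closure: {compile_a, compile_c, gen_docs, hdr_changed, link_lib, lint_clean, publish_ok, rollback_ready, src_changed} — 9 facts.

9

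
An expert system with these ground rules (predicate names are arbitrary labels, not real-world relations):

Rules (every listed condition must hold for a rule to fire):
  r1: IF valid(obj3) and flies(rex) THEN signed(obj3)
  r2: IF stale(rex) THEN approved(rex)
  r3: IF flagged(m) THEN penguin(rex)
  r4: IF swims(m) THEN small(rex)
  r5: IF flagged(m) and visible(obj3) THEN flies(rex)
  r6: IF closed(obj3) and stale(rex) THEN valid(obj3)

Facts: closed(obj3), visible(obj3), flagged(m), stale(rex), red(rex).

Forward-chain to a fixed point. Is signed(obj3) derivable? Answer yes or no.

Round 1: r2 [IF stale(rex) THEN approved(rex)]; r3 [IF flagged(m) THEN penguin(rex)]; r5 [IF flagged(m) and visible(obj3) THEN flies(rex)]; r6 [IF closed(obj3) and stale(rex) THEN valid(obj3)]. Adds approved(rex), penguin(rex), flies(rex), valid(obj3).
Round 2: r1 [IF valid(obj3) and flies(rex) THEN signed(obj3)]. Adds signed(obj3).
signed(obj3) appears in round 2, so it is derivable.

yes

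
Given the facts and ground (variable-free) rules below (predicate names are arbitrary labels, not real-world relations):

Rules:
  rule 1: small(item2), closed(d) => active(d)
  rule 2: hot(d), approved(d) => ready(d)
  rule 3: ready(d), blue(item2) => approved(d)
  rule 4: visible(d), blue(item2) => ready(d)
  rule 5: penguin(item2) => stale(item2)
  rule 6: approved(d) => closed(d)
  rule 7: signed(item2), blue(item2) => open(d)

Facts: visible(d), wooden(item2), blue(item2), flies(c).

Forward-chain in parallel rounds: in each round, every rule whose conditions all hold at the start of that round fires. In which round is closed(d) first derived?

Round 1 fires rule 4, giving ready(d).
Round 2 fires rule 3, giving approved(d).
Round 3 fires rule 6, giving closed(d).
closed(d) first appears in round 3.

3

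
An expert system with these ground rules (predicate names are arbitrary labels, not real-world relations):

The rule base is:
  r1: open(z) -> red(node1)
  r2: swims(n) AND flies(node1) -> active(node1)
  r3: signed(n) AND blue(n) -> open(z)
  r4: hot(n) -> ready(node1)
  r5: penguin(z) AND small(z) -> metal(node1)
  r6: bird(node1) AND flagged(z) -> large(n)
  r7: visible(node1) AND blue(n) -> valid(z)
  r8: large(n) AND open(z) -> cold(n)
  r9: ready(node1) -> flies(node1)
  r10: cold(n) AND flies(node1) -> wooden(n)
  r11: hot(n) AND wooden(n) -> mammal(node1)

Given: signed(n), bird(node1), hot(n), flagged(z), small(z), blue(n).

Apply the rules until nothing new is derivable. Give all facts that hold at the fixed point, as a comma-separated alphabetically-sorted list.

bird(node1), blue(n), cold(n), flagged(z), flies(node1), hot(n), large(n), mammal(node1), open(z), ready(node1), red(node1), signed(n), small(z), wooden(n)

Round 1 fires r3, r4, r6, giving open(z), ready(node1), large(n).
Round 2 fires r1, r8, r9, giving red(node1), cold(n), flies(node1).
Round 3 fires r10, giving wooden(n).
Round 4 fires r11, giving mammal(node1).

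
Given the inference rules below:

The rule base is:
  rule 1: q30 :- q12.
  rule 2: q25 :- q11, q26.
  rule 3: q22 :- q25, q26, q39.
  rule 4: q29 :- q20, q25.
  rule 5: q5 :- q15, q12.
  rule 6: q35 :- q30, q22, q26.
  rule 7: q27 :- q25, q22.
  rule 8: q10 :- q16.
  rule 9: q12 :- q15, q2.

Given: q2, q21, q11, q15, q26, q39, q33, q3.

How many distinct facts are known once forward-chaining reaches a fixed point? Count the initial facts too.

15

Round 1 — rule 2, rule 9, derive q25, q12.
Round 2 — rule 1, rule 3, rule 5, derive q30, q22, q5.
Round 3 — rule 6, rule 7, derive q35, q27.
Closure: {q11, q12, q15, q2, q21, q22, q25, q26, q27, q3, q30, q33, q35, q39, q5} — 15 facts.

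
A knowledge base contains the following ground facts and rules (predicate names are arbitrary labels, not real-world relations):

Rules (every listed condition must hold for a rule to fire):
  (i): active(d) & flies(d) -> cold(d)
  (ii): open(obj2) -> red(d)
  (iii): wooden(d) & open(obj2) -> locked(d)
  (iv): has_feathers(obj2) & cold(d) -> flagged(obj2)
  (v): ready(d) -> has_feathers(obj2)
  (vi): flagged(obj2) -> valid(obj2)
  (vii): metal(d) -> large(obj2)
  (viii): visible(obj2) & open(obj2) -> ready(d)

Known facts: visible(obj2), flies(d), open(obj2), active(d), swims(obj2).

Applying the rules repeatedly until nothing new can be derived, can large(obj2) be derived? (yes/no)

[1] (i) [active(d) & flies(d) -> cold(d)]; (ii) [open(obj2) -> red(d)]; (viii) [visible(obj2) & open(obj2) -> ready(d)]. ⇒ new: cold(d), red(d), ready(d).
[2] (v) [ready(d) -> has_feathers(obj2)]. ⇒ new: has_feathers(obj2).
[3] (iv) [has_feathers(obj2) & cold(d) -> flagged(obj2)]. ⇒ new: flagged(obj2).
[4] (vi) [flagged(obj2) -> valid(obj2)]. ⇒ new: valid(obj2).
Fixed point reached. large(obj2) is concluded only by (vii); (vii) needs metal(d) (never derived).

no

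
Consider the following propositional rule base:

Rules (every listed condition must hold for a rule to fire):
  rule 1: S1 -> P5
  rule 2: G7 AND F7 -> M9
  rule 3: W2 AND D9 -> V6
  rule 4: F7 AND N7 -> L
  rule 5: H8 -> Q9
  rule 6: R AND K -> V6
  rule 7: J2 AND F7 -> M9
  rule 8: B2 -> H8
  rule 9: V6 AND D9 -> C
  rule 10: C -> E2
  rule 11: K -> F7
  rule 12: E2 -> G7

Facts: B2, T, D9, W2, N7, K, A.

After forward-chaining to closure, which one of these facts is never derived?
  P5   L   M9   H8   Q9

Round 1 fires rule 3, rule 8, rule 11, giving V6, H8, F7.
Round 2 fires rule 4, rule 5, rule 9, giving L, Q9, C.
Round 3 fires rule 10, giving E2.
Round 4 fires rule 12, giving G7.
Round 5 fires rule 2, giving M9.
Derived: M9 (round 5), Q9 (round 2), L (round 2), H8 (round 1). P5 never appears in any round.

P5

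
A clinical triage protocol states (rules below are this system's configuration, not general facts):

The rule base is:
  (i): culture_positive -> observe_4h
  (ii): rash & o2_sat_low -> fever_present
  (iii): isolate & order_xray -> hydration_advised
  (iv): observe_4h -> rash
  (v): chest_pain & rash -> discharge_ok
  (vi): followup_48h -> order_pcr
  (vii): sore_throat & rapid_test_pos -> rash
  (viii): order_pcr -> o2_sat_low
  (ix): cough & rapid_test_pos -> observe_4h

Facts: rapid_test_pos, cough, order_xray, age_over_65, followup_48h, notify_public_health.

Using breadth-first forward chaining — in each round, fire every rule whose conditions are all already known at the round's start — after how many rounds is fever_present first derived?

3

Round 1: (vi) [followup_48h -> order_pcr]; (ix) [cough & rapid_test_pos -> observe_4h]. Adds order_pcr, observe_4h.
Round 2: (iv) [observe_4h -> rash]; (viii) [order_pcr -> o2_sat_low]. Adds rash, o2_sat_low.
Round 3: (ii) [rash & o2_sat_low -> fever_present]. Adds fever_present.
fever_present first appears in round 3.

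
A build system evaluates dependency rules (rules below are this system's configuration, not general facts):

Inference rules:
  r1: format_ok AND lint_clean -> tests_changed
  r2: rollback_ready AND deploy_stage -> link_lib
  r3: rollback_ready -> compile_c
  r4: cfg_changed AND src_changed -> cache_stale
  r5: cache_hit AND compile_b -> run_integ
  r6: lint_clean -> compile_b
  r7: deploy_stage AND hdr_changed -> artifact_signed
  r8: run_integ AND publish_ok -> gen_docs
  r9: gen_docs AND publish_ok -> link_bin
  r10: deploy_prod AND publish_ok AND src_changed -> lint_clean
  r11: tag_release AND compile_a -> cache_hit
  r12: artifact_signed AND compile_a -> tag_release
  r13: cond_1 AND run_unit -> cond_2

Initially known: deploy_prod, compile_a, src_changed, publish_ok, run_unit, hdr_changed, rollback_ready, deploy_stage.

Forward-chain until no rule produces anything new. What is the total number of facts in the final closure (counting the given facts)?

Round 1 fires r2, r3, r7, r10, giving link_lib, compile_c, artifact_signed, lint_clean.
Round 2 fires r6, r12, giving compile_b, tag_release.
Round 3 fires r11, giving cache_hit.
Round 4 fires r5, giving run_integ.
Round 5 fires r8, giving gen_docs.
Round 6 fires r9, giving link_bin.
Closure: {artifact_signed, cache_hit, compile_a, compile_b, compile_c, deploy_prod, deploy_stage, gen_docs, hdr_changed, link_bin, link_lib, lint_clean, publish_ok, rollback_ready, run_integ, run_unit, src_changed, tag_release} — 18 facts.

18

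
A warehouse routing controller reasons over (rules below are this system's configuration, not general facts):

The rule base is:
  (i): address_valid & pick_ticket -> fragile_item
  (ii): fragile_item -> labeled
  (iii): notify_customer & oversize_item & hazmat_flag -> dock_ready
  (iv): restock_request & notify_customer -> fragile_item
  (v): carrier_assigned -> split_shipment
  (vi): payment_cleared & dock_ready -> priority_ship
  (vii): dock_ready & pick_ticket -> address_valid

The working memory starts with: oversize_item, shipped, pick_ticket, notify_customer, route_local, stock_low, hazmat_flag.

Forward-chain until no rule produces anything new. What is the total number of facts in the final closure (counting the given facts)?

11

Round 1 fires (iii), giving dock_ready.
Round 2 fires (vii), giving address_valid.
Round 3 fires (i), giving fragile_item.
Round 4 fires (ii), giving labeled.
Closure: {address_valid, dock_ready, fragile_item, hazmat_flag, labeled, notify_customer, oversize_item, pick_ticket, route_local, shipped, stock_low} — 11 facts.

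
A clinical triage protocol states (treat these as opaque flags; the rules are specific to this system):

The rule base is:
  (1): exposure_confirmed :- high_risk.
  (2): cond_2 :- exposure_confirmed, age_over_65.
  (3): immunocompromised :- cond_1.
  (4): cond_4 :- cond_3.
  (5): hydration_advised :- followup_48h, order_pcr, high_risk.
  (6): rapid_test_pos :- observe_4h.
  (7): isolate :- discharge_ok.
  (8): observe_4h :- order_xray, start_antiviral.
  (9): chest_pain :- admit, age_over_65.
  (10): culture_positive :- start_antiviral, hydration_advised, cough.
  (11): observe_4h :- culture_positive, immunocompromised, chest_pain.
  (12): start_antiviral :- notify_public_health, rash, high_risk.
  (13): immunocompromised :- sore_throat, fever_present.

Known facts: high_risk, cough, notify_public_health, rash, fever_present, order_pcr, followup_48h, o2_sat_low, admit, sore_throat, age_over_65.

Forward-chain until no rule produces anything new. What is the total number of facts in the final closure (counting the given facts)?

20

Round 1: (1) [exposure_confirmed :- high_risk.]; (5) [hydration_advised :- followup_48h, order_pcr, high_risk.]; (9) [chest_pain :- admit, age_over_65.]; (12) [start_antiviral :- notify_public_health, rash, high_risk.]; (13) [immunocompromised :- sore_throat, fever_present.]. New: exposure_confirmed, hydration_advised, chest_pain, start_antiviral, immunocompromised.
Round 2: (2) [cond_2 :- exposure_confirmed, age_over_65.]; (10) [culture_positive :- start_antiviral, hydration_advised, cough.]. New: cond_2, culture_positive.
Round 3: (11) [observe_4h :- culture_positive, immunocompromised, chest_pain.]. New: observe_4h.
Round 4: (6) [rapid_test_pos :- observe_4h.]. New: rapid_test_pos.
Closure: {admit, age_over_65, chest_pain, cond_2, cough, culture_positive, exposure_confirmed, fever_present, followup_48h, high_risk, hydration_advised, immunocompromised, notify_public_health, o2_sat_low, observe_4h, order_pcr, rapid_test_pos, rash, sore_throat, start_antiviral} — 20 facts.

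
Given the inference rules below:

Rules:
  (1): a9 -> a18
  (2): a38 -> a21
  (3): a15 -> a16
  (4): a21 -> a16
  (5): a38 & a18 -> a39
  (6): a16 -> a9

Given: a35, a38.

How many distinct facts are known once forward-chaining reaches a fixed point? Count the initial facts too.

Round 1: (2) [a38 -> a21]. New: a21.
Round 2: (4) [a21 -> a16]. New: a16.
Round 3: (6) [a16 -> a9]. New: a9.
Round 4: (1) [a9 -> a18]. New: a18.
Round 5: (5) [a38 & a18 -> a39]. New: a39.
Closure: {a16, a18, a21, a35, a38, a39, a9} — 7 facts.

7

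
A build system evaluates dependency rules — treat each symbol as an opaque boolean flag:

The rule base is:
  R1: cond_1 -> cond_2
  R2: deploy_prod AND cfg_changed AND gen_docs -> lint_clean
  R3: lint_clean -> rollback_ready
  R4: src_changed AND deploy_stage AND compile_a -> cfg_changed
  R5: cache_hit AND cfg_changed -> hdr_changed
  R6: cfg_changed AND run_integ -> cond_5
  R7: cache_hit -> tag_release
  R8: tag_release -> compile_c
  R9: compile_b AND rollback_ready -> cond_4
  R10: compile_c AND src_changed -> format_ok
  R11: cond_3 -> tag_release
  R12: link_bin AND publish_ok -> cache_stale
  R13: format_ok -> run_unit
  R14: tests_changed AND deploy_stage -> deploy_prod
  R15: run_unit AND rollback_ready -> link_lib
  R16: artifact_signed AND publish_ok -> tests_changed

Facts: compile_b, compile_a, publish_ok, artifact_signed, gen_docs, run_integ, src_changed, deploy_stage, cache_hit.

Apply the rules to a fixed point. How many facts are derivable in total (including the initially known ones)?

Round 1 — R4, R7, R16, derive cfg_changed, tag_release, tests_changed.
Round 2 — R5, R6, R8, R14, derive hdr_changed, cond_5, compile_c, deploy_prod.
Round 3 — R2, R10, derive lint_clean, format_ok.
Round 4 — R3, R13, derive rollback_ready, run_unit.
Round 5 — R9, R15, derive cond_4, link_lib.
Closure: {artifact_signed, cache_hit, cfg_changed, compile_a, compile_b, compile_c, cond_4, cond_5, deploy_prod, deploy_stage, format_ok, gen_docs, hdr_changed, link_lib, lint_clean, publish_ok, rollback_ready, run_integ, run_unit, src_changed, tag_release, tests_changed} — 22 facts.

22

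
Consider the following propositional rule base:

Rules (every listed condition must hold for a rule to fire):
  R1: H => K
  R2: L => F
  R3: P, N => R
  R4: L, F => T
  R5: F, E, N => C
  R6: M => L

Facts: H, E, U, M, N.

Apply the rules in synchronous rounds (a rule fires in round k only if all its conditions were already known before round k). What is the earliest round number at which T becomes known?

3

Round 1 fires R1, R6, giving K, L.
Round 2 fires R2, giving F.
Round 3 fires R4, R5, giving T, C.
T first appears in round 3.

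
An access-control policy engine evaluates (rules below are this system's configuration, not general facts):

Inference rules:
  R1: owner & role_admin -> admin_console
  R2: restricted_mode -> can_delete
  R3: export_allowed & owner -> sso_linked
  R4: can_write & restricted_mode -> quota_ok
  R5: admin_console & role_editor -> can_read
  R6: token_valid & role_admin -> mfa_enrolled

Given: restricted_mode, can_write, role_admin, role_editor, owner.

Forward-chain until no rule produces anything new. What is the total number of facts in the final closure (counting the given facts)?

[1] R1 [owner & role_admin -> admin_console]; R2 [restricted_mode -> can_delete]; R4 [can_write & restricted_mode -> quota_ok]. ⇒ new: admin_console, can_delete, quota_ok.
[2] R5 [admin_console & role_editor -> can_read]. ⇒ new: can_read.
Closure: {admin_console, can_delete, can_read, can_write, owner, quota_ok, restricted_mode, role_admin, role_editor} — 9 facts.

9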